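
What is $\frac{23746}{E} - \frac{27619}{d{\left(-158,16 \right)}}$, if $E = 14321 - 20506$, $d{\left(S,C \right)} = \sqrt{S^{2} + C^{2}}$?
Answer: $- \frac{23746}{6185} - \frac{27619 \sqrt{6305}}{12610} \approx -177.75$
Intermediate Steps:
$d{\left(S,C \right)} = \sqrt{C^{2} + S^{2}}$
$E = -6185$ ($E = 14321 - 20506 = -6185$)
$\frac{23746}{E} - \frac{27619}{d{\left(-158,16 \right)}} = \frac{23746}{-6185} - \frac{27619}{\sqrt{16^{2} + \left(-158\right)^{2}}} = 23746 \left(- \frac{1}{6185}\right) - \frac{27619}{\sqrt{256 + 24964}} = - \frac{23746}{6185} - \frac{27619}{\sqrt{25220}} = - \frac{23746}{6185} - \frac{27619}{2 \sqrt{6305}} = - \frac{23746}{6185} - 27619 \frac{\sqrt{6305}}{12610} = - \frac{23746}{6185} - \frac{27619 \sqrt{6305}}{12610}$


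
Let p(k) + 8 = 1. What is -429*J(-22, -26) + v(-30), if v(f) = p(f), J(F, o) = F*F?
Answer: -207643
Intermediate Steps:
p(k) = -7 (p(k) = -8 + 1 = -7)
J(F, o) = F²
v(f) = -7
-429*J(-22, -26) + v(-30) = -429*(-22)² - 7 = -429*484 - 7 = -207636 - 7 = -207643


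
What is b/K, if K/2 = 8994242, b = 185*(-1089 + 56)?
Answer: -191105/17988484 ≈ -0.010624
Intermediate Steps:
b = -191105 (b = 185*(-1033) = -191105)
K = 17988484 (K = 2*8994242 = 17988484)
b/K = -191105/17988484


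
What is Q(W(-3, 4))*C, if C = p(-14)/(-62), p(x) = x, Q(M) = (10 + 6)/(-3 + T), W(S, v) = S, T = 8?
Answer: 112/155 ≈ 0.72258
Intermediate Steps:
Q(M) = 16/5 (Q(M) = (10 + 6)/(-3 + 8) = 16/5)
C = 7/31 (C = -14/(-62) = -14*(-1/62) = 7/31 ≈ 0.22581)
Q(W(-3, 4))*C = (16/5)*(7/31) = 112/155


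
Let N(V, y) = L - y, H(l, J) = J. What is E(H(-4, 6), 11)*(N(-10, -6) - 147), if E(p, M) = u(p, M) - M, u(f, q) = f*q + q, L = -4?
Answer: -9570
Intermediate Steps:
u(f, q) = q + f*q
E(p, M) = -M + M*(1 + p) (E(p, M) = M*(1 + p) - M = -M + M*(1 + p))
N(V, y) = -4 - y
E(H(-4, 6), 11)*(N(-10, -6) - 147) = (11*6)*((-4 - 1*(-6)) - 147) = 66*((-4 + 6) - 147) = 66*(2 - 147) = 66*(-145) = -9570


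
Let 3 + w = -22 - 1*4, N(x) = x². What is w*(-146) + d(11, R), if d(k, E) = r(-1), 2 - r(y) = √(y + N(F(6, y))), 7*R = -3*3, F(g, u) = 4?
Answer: 4236 - √15 ≈ 4232.1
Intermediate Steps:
R = -9/7 (R = (-3*3)/7 = (⅐)*(-9) = -9/7 ≈ -1.2857)
r(y) = 2 - √(16 + y) (r(y) = 2 - √(y + 4²) = 2 - √(y + 16) = 2 - √(16 + y))
d(k, E) = 2 - √15 (d(k, E) = 2 - √(16 - 1) = 2 - √15)
w = -29 (w = -3 + (-22 - 1*4) = -3 + (-22 - 4) = -3 - 26 = -29)
w*(-146) + d(11, R) = -29*(-146) + (2 - √15) = 4234 + (2 - √15) = 4236 - √15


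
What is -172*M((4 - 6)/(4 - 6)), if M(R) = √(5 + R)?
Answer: -172*√6 ≈ -421.31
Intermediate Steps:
-172*M((4 - 6)/(4 - 6)) = -172*√(5 + (4 - 6)/(4 - 6)) = -172*√(5 - 2/(-2)) = -172*√(5 - 2*(-½)) = -172*√(5 + 1) = -172*√6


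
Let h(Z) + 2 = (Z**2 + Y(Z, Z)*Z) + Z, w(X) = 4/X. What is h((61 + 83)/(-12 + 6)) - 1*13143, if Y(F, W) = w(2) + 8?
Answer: -12833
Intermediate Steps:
Y(F, W) = 10 (Y(F, W) = 4/2 + 8 = 4*(1/2) + 8 = 2 + 8 = 10)
h(Z) = -2 + Z**2 + 11*Z (h(Z) = -2 + ((Z**2 + 10*Z) + Z) = -2 + (Z**2 + 11*Z) = -2 + Z**2 + 11*Z)
h((61 + 83)/(-12 + 6)) - 1*13143 = (-2 + ((61 + 83)/(-12 + 6))**2 + 11*((61 + 83)/(-12 + 6))) - 1*13143 = (-2 + (144/(-6))**2 + 11*(144/(-6))) - 13143 = (-2 + (144*(-1/6))**2 + 11*(144*(-1/6))) - 13143 = (-2 + (-24)**2 + 11*(-24)) - 13143 = (-2 + 576 - 264) - 13143 = 310 - 13143 = -12833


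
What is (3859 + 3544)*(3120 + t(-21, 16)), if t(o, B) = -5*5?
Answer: 22912285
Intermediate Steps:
t(o, B) = -25
(3859 + 3544)*(3120 + t(-21, 16)) = (3859 + 3544)*(3120 - 25) = 7403*3095 = 22912285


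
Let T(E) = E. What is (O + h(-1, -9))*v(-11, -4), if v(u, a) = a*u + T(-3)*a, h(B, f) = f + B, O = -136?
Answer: -8176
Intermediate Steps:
h(B, f) = B + f
v(u, a) = -3*a + a*u (v(u, a) = a*u - 3*a = -3*a + a*u)
(O + h(-1, -9))*v(-11, -4) = (-136 + (-1 - 9))*(-4*(-3 - 11)) = (-136 - 10)*(-4*(-14)) = -146*56 = -8176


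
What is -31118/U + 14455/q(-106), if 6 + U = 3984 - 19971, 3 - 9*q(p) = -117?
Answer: 138956233/127944 ≈ 1086.1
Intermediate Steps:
q(p) = 40/3 (q(p) = ⅓ - ⅑*(-117) = ⅓ + 13 = 40/3)
U = -15993 (U = -6 + (3984 - 19971) = -6 - 15987 = -15993)
-31118/U + 14455/q(-106) = -31118/(-15993) + 14455/(40/3) = -31118*(-1/15993) + 14455*(3/40) = 31118/15993 + 8673/8 = 138956233/127944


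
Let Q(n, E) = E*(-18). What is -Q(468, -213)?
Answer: -3834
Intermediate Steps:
Q(n, E) = -18*E
-Q(468, -213) = -(-18)*(-213) = -1*3834 = -3834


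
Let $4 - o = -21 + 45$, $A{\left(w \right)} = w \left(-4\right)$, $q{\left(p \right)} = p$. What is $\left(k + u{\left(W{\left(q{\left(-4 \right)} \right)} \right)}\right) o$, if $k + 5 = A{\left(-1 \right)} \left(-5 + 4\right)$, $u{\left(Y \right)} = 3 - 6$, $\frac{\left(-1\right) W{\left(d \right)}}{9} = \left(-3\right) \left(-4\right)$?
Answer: $240$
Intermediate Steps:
$W{\left(d \right)} = -108$ ($W{\left(d \right)} = - 9 \left(\left(-3\right) \left(-4\right)\right) = \left(-9\right) 12 = -108$)
$A{\left(w \right)} = - 4 w$
$u{\left(Y \right)} = -3$
$k = -9$ ($k = -5 + \left(-4\right) \left(-1\right) \left(-5 + 4\right) = -5 + 4 \left(-1\right) = -5 - 4 = -9$)
$o = -20$ ($o = 4 - \left(-21 + 45\right) = 4 - 24 = -20$)
$\left(k + u{\left(W{\left(q{\left(-4 \right)} \right)} \right)}\right) o = \left(-9 - 3\right) \left(-20\right) = \left(-12\right) \left(-20\right) = 240$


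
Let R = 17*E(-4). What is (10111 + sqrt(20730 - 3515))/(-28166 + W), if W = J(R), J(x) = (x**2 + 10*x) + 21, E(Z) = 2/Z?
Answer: -40444/112631 - 4*sqrt(17215)/112631 ≈ -0.36374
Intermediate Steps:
R = -17/2 (R = 17*(2/(-4)) = 17*(2*(-1/4)) = 17*(-1/2) = -17/2 ≈ -8.5000)
J(x) = 21 + x**2 + 10*x
W = 33/4 (W = 21 + (-17/2)**2 + 10*(-17/2) = 21 + 289/4 - 85 = 33/4 ≈ 8.2500)
(10111 + sqrt(20730 - 3515))/(-28166 + W) = (10111 + sqrt(20730 - 3515))/(-28166 + 33/4) = (10111 + sqrt(17215))/(-112631/4) = (10111 + sqrt(17215))*(-4/112631) = -40444/112631 - 4*sqrt(17215)/112631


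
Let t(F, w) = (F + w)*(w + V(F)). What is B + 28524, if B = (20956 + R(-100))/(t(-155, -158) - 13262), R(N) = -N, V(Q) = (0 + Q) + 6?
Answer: 2362635452/82829 ≈ 28524.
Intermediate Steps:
V(Q) = 6 + Q (V(Q) = Q + 6 = 6 + Q)
t(F, w) = (F + w)*(6 + F + w) (t(F, w) = (F + w)*(w + (6 + F)) = (F + w)*(6 + F + w))
B = 21056/82829 (B = (20956 - 1*(-100))/(((-158)² - 155*(-158) - 155*(6 - 155) - 158*(6 - 155)) - 13262) = (20956 + 100)/((24964 + 24490 - 155*(-149) - 158*(-149)) - 13262) = 21056/((24964 + 24490 + 23095 + 23542) - 13262) = 21056/(96091 - 13262) = 21056/82829 ≈ 0.25421)
B + 28524 = 21056/82829 + 28524 = 2362635452/82829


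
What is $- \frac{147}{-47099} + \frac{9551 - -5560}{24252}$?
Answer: $\frac{238426011}{380748316} \approx 0.6262$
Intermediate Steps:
$- \frac{147}{-47099} + \frac{9551 - -5560}{24252} = \left(-147\right) \left(- \frac{1}{47099}\right) + \left(9551 + 5560\right) \frac{1}{24252} = \frac{147}{47099} + 15111 \cdot \frac{1}{24252} = \frac{147}{47099} + \frac{5037}{8084} = \frac{238426011}{380748316}$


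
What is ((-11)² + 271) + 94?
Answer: 486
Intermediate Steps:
((-11)² + 271) + 94 = (121 + 271) + 94 = 392 + 94 = 486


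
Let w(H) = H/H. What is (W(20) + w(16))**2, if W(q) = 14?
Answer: 225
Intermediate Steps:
w(H) = 1
(W(20) + w(16))**2 = (14 + 1)**2 = 15**2 = 225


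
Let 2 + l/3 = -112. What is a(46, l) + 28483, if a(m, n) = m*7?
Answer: 28805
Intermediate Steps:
l = -342 (l = -6 + 3*(-112) = -6 - 336 = -342)
a(m, n) = 7*m
a(46, l) + 28483 = 7*46 + 28483 = 322 + 28483 = 28805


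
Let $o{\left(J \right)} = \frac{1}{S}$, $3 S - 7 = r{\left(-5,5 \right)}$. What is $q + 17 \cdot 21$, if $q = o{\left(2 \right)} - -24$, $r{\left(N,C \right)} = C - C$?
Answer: $\frac{2670}{7} \approx 381.43$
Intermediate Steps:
$r{\left(N,C \right)} = 0$
$S = \frac{7}{3}$ ($S = \frac{7}{3} + \frac{1}{3} \cdot 0 = \frac{7}{3} + 0 = \frac{7}{3} \approx 2.3333$)
$o{\left(J \right)} = \frac{3}{7}$ ($o{\left(J \right)} = \frac{1}{\frac{7}{3}} = \frac{3}{7}$)
$q = \frac{171}{7}$ ($q = \frac{3}{7} - -24 = \frac{3}{7} + 24 = \frac{171}{7} \approx 24.429$)
$q + 17 \cdot 21 = \frac{171}{7} + 17 \cdot 21 = \frac{171}{7} + 357 = \frac{2670}{7}$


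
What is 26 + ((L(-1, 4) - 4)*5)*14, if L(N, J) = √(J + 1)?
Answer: -254 + 70*√5 ≈ -97.475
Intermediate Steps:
L(N, J) = √(1 + J)
26 + ((L(-1, 4) - 4)*5)*14 = 26 + ((√(1 + 4) - 4)*5)*14 = 26 + ((√5 - 4)*5)*14 = 26 + ((-4 + √5)*5)*14 = 26 + (-20 + 5*√5)*14 = 26 + (-280 + 70*√5) = -254 + 70*√5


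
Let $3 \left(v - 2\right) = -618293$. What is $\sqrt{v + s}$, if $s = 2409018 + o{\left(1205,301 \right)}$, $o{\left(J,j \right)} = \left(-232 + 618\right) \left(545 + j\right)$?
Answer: $\frac{\sqrt{22765305}}{3} \approx 1590.4$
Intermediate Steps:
$v = - \frac{618287}{3}$ ($v = 2 + \frac{1}{3} \left(-618293\right) = 2 - \frac{618293}{3} = - \frac{618287}{3} \approx -2.061 \cdot 10^{5}$)
$o{\left(J,j \right)} = 210370 + 386 j$ ($o{\left(J,j \right)} = 386 \left(545 + j\right) = 210370 + 386 j$)
$s = 2735574$ ($s = 2409018 + \left(210370 + 386 \cdot 301\right) = 2409018 + \left(210370 + 116186\right) = 2409018 + 326556 = 2735574$)
$\sqrt{v + s} = \sqrt{- \frac{618287}{3} + 2735574} = \sqrt{\frac{7588435}{3}} = \frac{\sqrt{22765305}}{3}$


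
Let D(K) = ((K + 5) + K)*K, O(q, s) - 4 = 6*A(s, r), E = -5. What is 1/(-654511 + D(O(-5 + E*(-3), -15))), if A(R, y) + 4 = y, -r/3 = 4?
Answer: -1/638043 ≈ -1.5673e-6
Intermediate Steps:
r = -12 (r = -3*4 = -12)
A(R, y) = -4 + y
O(q, s) = -92 (O(q, s) = 4 + 6*(-4 - 12) = 4 + 6*(-16) = 4 - 96 = -92)
D(K) = K*(5 + 2*K) (D(K) = ((5 + K) + K)*K = (5 + 2*K)*K = K*(5 + 2*K))
1/(-654511 + D(O(-5 + E*(-3), -15))) = 1/(-654511 - 92*(5 + 2*(-92))) = 1/(-654511 - 92*(5 - 184)) = 1/(-654511 - 92*(-179)) = 1/(-654511 + 16468) = 1/(-638043) = -1/638043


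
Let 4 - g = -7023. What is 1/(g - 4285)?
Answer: 1/2742 ≈ 0.00036470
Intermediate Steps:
g = 7027 (g = 4 - 1*(-7023) = 4 + 7023 = 7027)
1/(g - 4285) = 1/(7027 - 4285) = 1/2742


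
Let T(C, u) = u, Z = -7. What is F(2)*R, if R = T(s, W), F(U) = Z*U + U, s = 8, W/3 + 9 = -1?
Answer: 360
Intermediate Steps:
W = -30 (W = -27 + 3*(-1) = -27 - 3 = -30)
F(U) = -6*U (F(U) = -7*U + U = -6*U)
R = -30
F(2)*R = -6*2*(-30) = -12*(-30) = 360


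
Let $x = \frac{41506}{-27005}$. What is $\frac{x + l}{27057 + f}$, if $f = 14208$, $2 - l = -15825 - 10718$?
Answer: $\frac{716806219}{1114361325} \approx 0.64324$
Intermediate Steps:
$l = 26545$ ($l = 2 - \left(-15825 - 10718\right) = 2 - -26543 = 2 + 26543 = 26545$)
$x = - \frac{41506}{27005}$ ($x = 41506 \left(- \frac{1}{27005}\right) = - \frac{41506}{27005} \approx -1.537$)
$\frac{x + l}{27057 + f} = \frac{- \frac{41506}{27005} + 26545}{27057 + 14208} = \frac{716806219}{27005 \cdot 41265} = \frac{716806219}{27005} \cdot \frac{1}{41265} = \frac{716806219}{1114361325}$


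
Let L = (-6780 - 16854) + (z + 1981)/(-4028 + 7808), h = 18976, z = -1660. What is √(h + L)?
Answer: I*√205414055/210 ≈ 68.249*I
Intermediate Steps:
L = -29778733/1260 (L = (-6780 - 16854) + (-1660 + 1981)/(-4028 + 7808) = -23634 + 321/3780 = -23634 + 321*(1/3780) = -23634 + 107/1260 = -29778733/1260 ≈ -23634.)
√(h + L) = √(18976 - 29778733/1260) = √(-5868973/1260) = I*√205414055/210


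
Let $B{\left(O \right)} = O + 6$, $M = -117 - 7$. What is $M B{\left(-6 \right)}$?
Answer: $0$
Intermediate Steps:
$M = -124$ ($M = -117 - 7 = -124$)
$B{\left(O \right)} = 6 + O$
$M B{\left(-6 \right)} = - 124 \left(6 - 6\right) = \left(-124\right) 0 = 0$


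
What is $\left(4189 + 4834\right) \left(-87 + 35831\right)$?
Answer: $322518112$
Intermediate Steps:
$\left(4189 + 4834\right) \left(-87 + 35831\right) = 9023 \cdot 35744 = 322518112$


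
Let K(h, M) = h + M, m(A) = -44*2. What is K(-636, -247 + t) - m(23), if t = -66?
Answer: -861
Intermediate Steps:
m(A) = -88
K(h, M) = M + h
K(-636, -247 + t) - m(23) = ((-247 - 66) - 636) - 1*(-88) = (-313 - 636) + 88 = -949 + 88 = -861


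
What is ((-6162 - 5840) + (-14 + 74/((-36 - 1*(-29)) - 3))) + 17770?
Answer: 28733/5 ≈ 5746.6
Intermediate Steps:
((-6162 - 5840) + (-14 + 74/((-36 - 1*(-29)) - 3))) + 17770 = (-12002 + (-14 + 74/((-36 + 29) - 3))) + 17770 = (-12002 + (-14 + 74/(-7 - 3))) + 17770 = (-12002 + (-14 + 74/(-10))) + 17770 = (-12002 + (-14 + 74*(-1/10))) + 17770 = (-12002 + (-14 - 37/5)) + 17770 = (-12002 - 107/5) + 17770 = -60117/5 + 17770 = 28733/5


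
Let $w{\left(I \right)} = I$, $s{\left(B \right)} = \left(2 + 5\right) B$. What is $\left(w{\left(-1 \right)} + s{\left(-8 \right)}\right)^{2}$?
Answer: $3249$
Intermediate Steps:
$s{\left(B \right)} = 7 B$
$\left(w{\left(-1 \right)} + s{\left(-8 \right)}\right)^{2} = \left(-1 + 7 \left(-8\right)\right)^{2} = \left(-1 - 56\right)^{2} = \left(-57\right)^{2} = 3249$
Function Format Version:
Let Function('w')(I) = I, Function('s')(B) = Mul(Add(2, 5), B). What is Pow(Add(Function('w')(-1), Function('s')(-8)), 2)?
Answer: 3249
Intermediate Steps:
Function('s')(B) = Mul(7, B)
Pow(Add(Function('w')(-1), Function('s')(-8)), 2) = Pow(Add(-1, Mul(7, -8)), 2) = Pow(Add(-1, -56), 2) = Pow(-57, 2) = 3249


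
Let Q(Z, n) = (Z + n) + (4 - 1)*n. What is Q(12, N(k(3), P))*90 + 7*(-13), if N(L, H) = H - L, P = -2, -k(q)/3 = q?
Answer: 3509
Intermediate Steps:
k(q) = -3*q
Q(Z, n) = Z + 4*n (Q(Z, n) = (Z + n) + 3*n = Z + 4*n)
Q(12, N(k(3), P))*90 + 7*(-13) = (12 + 4*(-2 - (-3)*3))*90 + 7*(-13) = (12 + 4*(-2 - 1*(-9)))*90 - 91 = (12 + 4*(-2 + 9))*90 - 91 = (12 + 4*7)*90 - 91 = (12 + 28)*90 - 91 = 40*90 - 91 = 3600 - 91 = 3509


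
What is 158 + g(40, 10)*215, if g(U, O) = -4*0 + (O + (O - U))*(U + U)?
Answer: -343842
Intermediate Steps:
g(U, O) = 2*U*(-U + 2*O) (g(U, O) = 0 + (-U + 2*O)*(2*U) = 0 + 2*U*(-U + 2*O) = 2*U*(-U + 2*O))
158 + g(40, 10)*215 = 158 + (2*40*(-1*40 + 2*10))*215 = 158 + (2*40*(-40 + 20))*215 = 158 + (2*40*(-20))*215 = 158 - 1600*215 = 158 - 344000 = -343842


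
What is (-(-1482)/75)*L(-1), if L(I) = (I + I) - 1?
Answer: -1482/25 ≈ -59.280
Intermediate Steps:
L(I) = -1 + 2*I (L(I) = 2*I - 1 = -1 + 2*I)
(-(-1482)/75)*L(-1) = (-(-1482)/75)*(-1 + 2*(-1)) = (-(-1482)/75)*(-1 - 2) = -19*(-26/25)*(-3) = (494/25)*(-3) = -1482/25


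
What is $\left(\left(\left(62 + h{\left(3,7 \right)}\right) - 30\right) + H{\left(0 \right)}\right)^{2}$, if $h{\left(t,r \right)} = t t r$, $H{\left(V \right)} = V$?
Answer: $9025$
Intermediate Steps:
$h{\left(t,r \right)} = r t^{2}$ ($h{\left(t,r \right)} = t r t = r t^{2}$)
$\left(\left(\left(62 + h{\left(3,7 \right)}\right) - 30\right) + H{\left(0 \right)}\right)^{2} = \left(\left(\left(62 + 7 \cdot 3^{2}\right) - 30\right) + 0\right)^{2} = \left(\left(\left(62 + 7 \cdot 9\right) - 30\right) + 0\right)^{2} = \left(\left(\left(62 + 63\right) - 30\right) + 0\right)^{2} = \left(\left(125 - 30\right) + 0\right)^{2} = \left(95 + 0\right)^{2} = 95^{2} = 9025$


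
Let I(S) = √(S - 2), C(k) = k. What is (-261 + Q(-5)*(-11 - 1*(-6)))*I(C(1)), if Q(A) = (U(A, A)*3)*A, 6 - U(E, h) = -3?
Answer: 414*I ≈ 414.0*I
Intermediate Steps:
U(E, h) = 9 (U(E, h) = 6 - 1*(-3) = 6 + 3 = 9)
Q(A) = 27*A (Q(A) = (9*3)*A = 27*A)
I(S) = √(-2 + S)
(-261 + Q(-5)*(-11 - 1*(-6)))*I(C(1)) = (-261 + (27*(-5))*(-11 - 1*(-6)))*√(-2 + 1) = (-261 - 135*(-11 + 6))*√(-1) = (-261 - 135*(-5))*I = (-261 + 675)*I = 414*I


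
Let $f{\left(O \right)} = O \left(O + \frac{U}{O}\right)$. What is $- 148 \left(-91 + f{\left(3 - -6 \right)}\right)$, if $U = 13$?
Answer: $-444$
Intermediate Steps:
$f{\left(O \right)} = O \left(O + \frac{13}{O}\right)$
$- 148 \left(-91 + f{\left(3 - -6 \right)}\right) = - 148 \left(-91 + \left(13 + \left(3 - -6\right)^{2}\right)\right) = - 148 \left(-91 + \left(13 + \left(3 + 6\right)^{2}\right)\right) = - 148 \left(-91 + \left(13 + 9^{2}\right)\right) = - 148 \left(-91 + \left(13 + 81\right)\right) = - 148 \left(-91 + 94\right) = \left(-148\right) 3 = -444$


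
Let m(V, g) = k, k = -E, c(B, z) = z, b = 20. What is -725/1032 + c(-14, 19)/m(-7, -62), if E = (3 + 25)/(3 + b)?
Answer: -117821/7224 ≈ -16.310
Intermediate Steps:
E = 28/23 (E = (3 + 25)/(3 + 20) = 28/23 ≈ 1.2174)
k = -28/23 (k = -1*28/23 = -28/23 ≈ -1.2174)
m(V, g) = -28/23
-725/1032 + c(-14, 19)/m(-7, -62) = -725/1032 + 19/(-28/23) = -725*1/1032 + 19*(-23/28) = -725/1032 - 437/28 = -117821/7224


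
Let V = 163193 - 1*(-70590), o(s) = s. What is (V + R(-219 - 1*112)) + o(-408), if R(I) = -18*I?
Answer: 239333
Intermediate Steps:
V = 233783 (V = 163193 + 70590 = 233783)
(V + R(-219 - 1*112)) + o(-408) = (233783 - 18*(-219 - 1*112)) - 408 = (233783 - 18*(-219 - 112)) - 408 = (233783 - 18*(-331)) - 408 = (233783 + 5958) - 408 = 239741 - 408 = 239333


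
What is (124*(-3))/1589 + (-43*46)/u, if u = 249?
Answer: -3235670/395661 ≈ -8.1779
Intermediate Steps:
(124*(-3))/1589 + (-43*46)/u = (124*(-3))/1589 - 43*46/249 = -372*1/1589 - 1978*1/249 = -372/1589 - 1978/249 = -3235670/395661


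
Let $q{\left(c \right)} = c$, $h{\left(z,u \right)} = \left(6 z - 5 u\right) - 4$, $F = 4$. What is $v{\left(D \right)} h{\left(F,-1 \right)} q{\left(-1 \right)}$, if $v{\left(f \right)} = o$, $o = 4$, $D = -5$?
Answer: $-100$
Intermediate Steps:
$h{\left(z,u \right)} = -4 - 5 u + 6 z$ ($h{\left(z,u \right)} = \left(- 5 u + 6 z\right) - 4 = -4 - 5 u + 6 z$)
$v{\left(f \right)} = 4$
$v{\left(D \right)} h{\left(F,-1 \right)} q{\left(-1 \right)} = 4 \left(-4 - -5 + 6 \cdot 4\right) \left(-1\right) = 4 \left(-4 + 5 + 24\right) \left(-1\right) = 4 \cdot 25 \left(-1\right) = 100 \left(-1\right) = -100$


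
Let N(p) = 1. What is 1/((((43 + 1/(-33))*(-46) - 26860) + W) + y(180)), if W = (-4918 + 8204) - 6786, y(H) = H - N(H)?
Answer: -33/1061201 ≈ -3.1097e-5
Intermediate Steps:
y(H) = -1 + H (y(H) = H - 1*1 = H - 1 = -1 + H)
W = -3500 (W = 3286 - 6786 = -3500)
1/((((43 + 1/(-33))*(-46) - 26860) + W) + y(180)) = 1/((((43 + 1/(-33))*(-46) - 26860) - 3500) + (-1 + 180)) = 1/((((43 - 1/33)*(-46) - 26860) - 3500) + 179) = 1/((((1418/33)*(-46) - 26860) - 3500) + 179) = 1/(((-65228/33 - 26860) - 3500) + 179) = 1/((-951608/33 - 3500) + 179) = 1/(-1067108/33 + 179) = 1/(-1061201/33) = -33/1061201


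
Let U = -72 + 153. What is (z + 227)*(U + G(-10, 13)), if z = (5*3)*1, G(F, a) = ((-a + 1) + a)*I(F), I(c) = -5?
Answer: 18392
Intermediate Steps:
U = 81
G(F, a) = -5 (G(F, a) = ((-a + 1) + a)*(-5) = ((1 - a) + a)*(-5) = 1*(-5) = -5)
z = 15 (z = 15*1 = 15)
(z + 227)*(U + G(-10, 13)) = (15 + 227)*(81 - 5) = 242*76 = 18392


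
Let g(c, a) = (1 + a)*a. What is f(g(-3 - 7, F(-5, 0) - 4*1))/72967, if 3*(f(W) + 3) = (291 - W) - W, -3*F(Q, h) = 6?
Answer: 74/72967 ≈ 0.0010142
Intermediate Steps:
F(Q, h) = -2 (F(Q, h) = -⅓*6 = -2)
g(c, a) = a*(1 + a)
f(W) = 94 - 2*W/3 (f(W) = -3 + ((291 - W) - W)/3 = -3 + (291 - 2*W)/3 = -3 + (97 - 2*W/3) = 94 - 2*W/3)
f(g(-3 - 7, F(-5, 0) - 4*1))/72967 = (94 - 2*(-2 - 4*1)*(1 + (-2 - 4*1))/3)/72967 = (94 - 2*(-2 - 4)*(1 + (-2 - 4))/3)*(1/72967) = (94 - (-4)*(1 - 6))*(1/72967) = (94 - (-4)*(-5))*(1/72967) = (94 - ⅔*30)*(1/72967) = (94 - 20)*(1/72967) = 74*(1/72967) = 74/72967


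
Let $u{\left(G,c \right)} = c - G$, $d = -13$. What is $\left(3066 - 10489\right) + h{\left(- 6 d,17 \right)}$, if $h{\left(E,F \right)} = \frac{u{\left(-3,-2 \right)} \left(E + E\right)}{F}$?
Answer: $- \frac{126035}{17} \approx -7413.8$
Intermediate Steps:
$h{\left(E,F \right)} = \frac{2 E}{F}$ ($h{\left(E,F \right)} = \frac{\left(-2 - -3\right) \left(E + E\right)}{F} = \frac{\left(-2 + 3\right) 2 E}{F} = \frac{1 \cdot 2 E}{F} = \frac{2 E}{F}$)
$\left(3066 - 10489\right) + h{\left(- 6 d,17 \right)} = \left(3066 - 10489\right) + \frac{2 \left(\left(-6\right) \left(-13\right)\right)}{17} = -7423 + 2 \cdot 78 \cdot \frac{1}{17} = -7423 + \frac{156}{17} = - \frac{126035}{17}$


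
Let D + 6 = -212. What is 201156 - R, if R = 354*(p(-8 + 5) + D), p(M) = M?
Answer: 279390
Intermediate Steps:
D = -218 (D = -6 - 212 = -218)
R = -78234 (R = 354*((-8 + 5) - 218) = 354*(-3 - 218) = 354*(-221) = -78234)
201156 - R = 201156 - 1*(-78234) = 201156 + 78234 = 279390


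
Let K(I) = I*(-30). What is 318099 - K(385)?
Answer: 329649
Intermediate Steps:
K(I) = -30*I
318099 - K(385) = 318099 - (-30)*385 = 318099 - 1*(-11550) = 318099 + 11550 = 329649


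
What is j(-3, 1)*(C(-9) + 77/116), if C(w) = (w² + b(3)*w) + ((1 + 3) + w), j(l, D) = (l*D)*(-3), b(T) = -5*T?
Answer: 220977/116 ≈ 1905.0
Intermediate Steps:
j(l, D) = -3*D*l (j(l, D) = (D*l)*(-3) = -3*D*l)
C(w) = 4 + w² - 14*w (C(w) = (w² + (-5*3)*w) + ((1 + 3) + w) = (w² - 15*w) + (4 + w) = 4 + w² - 14*w)
j(-3, 1)*(C(-9) + 77/116) = (-3*1*(-3))*((4 + (-9)² - 14*(-9)) + 77/116) = 9*((4 + 81 + 126) + 77*(1/116)) = 9*(211 + 77/116) = 9*(24553/116) = 220977/116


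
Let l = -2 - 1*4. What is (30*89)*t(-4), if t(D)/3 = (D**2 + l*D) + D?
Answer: 288360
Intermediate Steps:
l = -6 (l = -2 - 4 = -6)
t(D) = -15*D + 3*D**2 (t(D) = 3*((D**2 - 6*D) + D) = 3*(D**2 - 5*D) = -15*D + 3*D**2)
(30*89)*t(-4) = (30*89)*(3*(-4)*(-5 - 4)) = 2670*(3*(-4)*(-9)) = 2670*108 = 288360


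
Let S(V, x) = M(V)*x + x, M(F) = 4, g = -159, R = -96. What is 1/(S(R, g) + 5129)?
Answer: 1/4334 ≈ 0.00023073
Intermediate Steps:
S(V, x) = 5*x (S(V, x) = 4*x + x = 5*x)
1/(S(R, g) + 5129) = 1/(5*(-159) + 5129) = 1/(-795 + 5129) = 1/4334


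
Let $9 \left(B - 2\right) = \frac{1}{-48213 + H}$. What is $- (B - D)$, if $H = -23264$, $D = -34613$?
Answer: $- \frac{22267587194}{643293} \approx -34615.0$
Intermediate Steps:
$B = \frac{1286585}{643293}$ ($B = 2 + \frac{1}{9 \left(-48213 - 23264\right)} = 2 + \frac{1}{9 \left(-71477\right)} = 2 + \frac{1}{9} \left(- \frac{1}{71477}\right) = 2 - \frac{1}{643293} = \frac{1286585}{643293} \approx 2.0$)
$- (B - D) = - (\frac{1286585}{643293} - -34613) = - (\frac{1286585}{643293} + 34613) = \left(-1\right) \frac{22267587194}{643293} = - \frac{22267587194}{643293}$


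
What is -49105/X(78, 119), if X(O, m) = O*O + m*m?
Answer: -9821/4049 ≈ -2.4255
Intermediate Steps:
X(O, m) = O**2 + m**2
-49105/X(78, 119) = -49105/(78**2 + 119**2) = -49105/(6084 + 14161) = -49105/20245 = -49105*1/20245 = -9821/4049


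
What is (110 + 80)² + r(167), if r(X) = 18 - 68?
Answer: 36050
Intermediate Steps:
r(X) = -50
(110 + 80)² + r(167) = (110 + 80)² - 50 = 190² - 50 = 36100 - 50 = 36050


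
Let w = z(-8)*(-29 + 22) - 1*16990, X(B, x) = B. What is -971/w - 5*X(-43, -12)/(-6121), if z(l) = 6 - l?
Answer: 2269571/104595648 ≈ 0.021699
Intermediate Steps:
w = -17088 (w = (6 - 1*(-8))*(-29 + 22) - 1*16990 = (6 + 8)*(-7) - 16990 = 14*(-7) - 16990 = -98 - 16990 = -17088)
-971/w - 5*X(-43, -12)/(-6121) = -971/(-17088) - 5*(-43)/(-6121) = -971*(-1/17088) + 215*(-1/6121) = 971/17088 - 215/6121 = 2269571/104595648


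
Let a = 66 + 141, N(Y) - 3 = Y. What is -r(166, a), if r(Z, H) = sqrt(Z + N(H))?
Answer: -2*sqrt(94) ≈ -19.391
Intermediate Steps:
N(Y) = 3 + Y
a = 207
r(Z, H) = sqrt(3 + H + Z) (r(Z, H) = sqrt(Z + (3 + H)) = sqrt(3 + H + Z))
-r(166, a) = -sqrt(3 + 207 + 166) = -sqrt(376) = -2*sqrt(94)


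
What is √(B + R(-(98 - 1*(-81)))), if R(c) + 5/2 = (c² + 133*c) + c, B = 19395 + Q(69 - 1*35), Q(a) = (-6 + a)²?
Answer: √112926/2 ≈ 168.02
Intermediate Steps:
B = 20179 (B = 19395 + (-6 + (69 - 1*35))² = 19395 + (-6 + (69 - 35))² = 19395 + (-6 + 34)² = 19395 + 28² = 19395 + 784 = 20179)
R(c) = -5/2 + c² + 134*c (R(c) = -5/2 + ((c² + 133*c) + c) = -5/2 + (c² + 134*c) = -5/2 + c² + 134*c)
√(B + R(-(98 - 1*(-81)))) = √(20179 + (-5/2 + (-(98 - 1*(-81)))² + 134*(-(98 - 1*(-81))))) = √(20179 + (-5/2 + (-(98 + 81))² + 134*(-(98 + 81)))) = √(20179 + (-5/2 + (-1*179)² + 134*(-1*179))) = √(20179 + (-5/2 + (-179)² + 134*(-179))) = √(20179 + (-5/2 + 32041 - 23986)) = √(20179 + 16105/2) = √(56463/2) = √112926/2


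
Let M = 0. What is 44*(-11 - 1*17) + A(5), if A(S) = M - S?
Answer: -1237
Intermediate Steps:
A(S) = -S (A(S) = 0 - S = -S)
44*(-11 - 1*17) + A(5) = 44*(-11 - 1*17) - 1*5 = 44*(-11 - 17) - 5 = 44*(-28) - 5 = -1232 - 5 = -1237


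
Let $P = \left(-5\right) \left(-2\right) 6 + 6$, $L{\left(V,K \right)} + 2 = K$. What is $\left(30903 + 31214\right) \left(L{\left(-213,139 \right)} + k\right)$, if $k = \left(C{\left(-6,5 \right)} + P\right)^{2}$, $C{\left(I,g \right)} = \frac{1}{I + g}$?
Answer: $270954354$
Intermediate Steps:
$L{\left(V,K \right)} = -2 + K$
$P = 66$ ($P = 10 \cdot 6 + 6 = 60 + 6 = 66$)
$k = 4225$ ($k = \left(\frac{1}{-6 + 5} + 66\right)^{2} = \left(\frac{1}{-1} + 66\right)^{2} = \left(-1 + 66\right)^{2} = 65^{2} = 4225$)
$\left(30903 + 31214\right) \left(L{\left(-213,139 \right)} + k\right) = \left(30903 + 31214\right) \left(\left(-2 + 139\right) + 4225\right) = 62117 \left(137 + 4225\right) = 62117 \cdot 4362 = 270954354$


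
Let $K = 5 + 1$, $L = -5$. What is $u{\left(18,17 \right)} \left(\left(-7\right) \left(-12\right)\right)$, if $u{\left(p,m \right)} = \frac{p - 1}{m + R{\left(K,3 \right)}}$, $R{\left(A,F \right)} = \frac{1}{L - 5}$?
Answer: $\frac{14280}{169} \approx 84.497$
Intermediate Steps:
$K = 6$
$R{\left(A,F \right)} = - \frac{1}{10}$ ($R{\left(A,F \right)} = \frac{1}{-5 - 5} = \frac{1}{-10} = - \frac{1}{10}$)
$u{\left(p,m \right)} = \frac{-1 + p}{- \frac{1}{10} + m}$ ($u{\left(p,m \right)} = \frac{p - 1}{m - \frac{1}{10}} = \frac{-1 + p}{- \frac{1}{10} + m}$)
$u{\left(18,17 \right)} \left(\left(-7\right) \left(-12\right)\right) = \frac{10 \left(-1 + 18\right)}{-1 + 10 \cdot 17} \left(\left(-7\right) \left(-12\right)\right) = 10 \frac{1}{-1 + 170} \cdot 17 \cdot 84 = 10 \cdot \frac{1}{169} \cdot 17 \cdot 84 = \frac{170}{169} \cdot 84 = \frac{14280}{169}$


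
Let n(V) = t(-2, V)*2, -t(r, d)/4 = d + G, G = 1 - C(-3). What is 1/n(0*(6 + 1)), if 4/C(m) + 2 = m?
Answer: -5/72 ≈ -0.069444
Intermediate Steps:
C(m) = 4/(-2 + m)
G = 9/5 (G = 1 - 4/(-2 - 3) = 1 - 4/(-5) = 1 - 4*(-1)/5 = 1 - 1*(-⅘) = 1 + ⅘ = 9/5 ≈ 1.8000)
t(r, d) = -36/5 - 4*d (t(r, d) = -4*(d + 9/5) = -4*(9/5 + d) = -36/5 - 4*d)
n(V) = -72/5 - 8*V (n(V) = (-36/5 - 4*V)*2 = -72/5 - 8*V)
1/n(0*(6 + 1)) = 1/(-72/5 - 0*(6 + 1)) = 1/(-72/5 - 0*7) = 1/(-72/5 - 8*0) = 1/(-72/5 + 0) = 1/(-72/5) = -5/72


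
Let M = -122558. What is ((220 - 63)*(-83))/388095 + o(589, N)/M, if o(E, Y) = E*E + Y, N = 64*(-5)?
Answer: -136111168393/47564147010 ≈ -2.8616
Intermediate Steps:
N = -320
o(E, Y) = Y + E**2 (o(E, Y) = E**2 + Y = Y + E**2)
((220 - 63)*(-83))/388095 + o(589, N)/M = ((220 - 63)*(-83))/388095 + (-320 + 589**2)/(-122558) = (157*(-83))*(1/388095) + (-320 + 346921)*(-1/122558) = -13031*1/388095 + 346601*(-1/122558) = -13031/388095 - 346601/122558 = -136111168393/47564147010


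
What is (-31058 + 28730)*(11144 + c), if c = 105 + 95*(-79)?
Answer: -8716032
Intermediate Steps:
c = -7400 (c = 105 - 7505 = -7400)
(-31058 + 28730)*(11144 + c) = (-31058 + 28730)*(11144 - 7400) = -2328*3744 = -8716032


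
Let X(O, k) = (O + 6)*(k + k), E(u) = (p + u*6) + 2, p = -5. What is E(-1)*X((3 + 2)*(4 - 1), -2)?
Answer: 756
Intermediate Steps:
E(u) = -3 + 6*u (E(u) = (-5 + u*6) + 2 = (-5 + 6*u) + 2 = -3 + 6*u)
X(O, k) = 2*k*(6 + O) (X(O, k) = (6 + O)*(2*k) = 2*k*(6 + O))
E(-1)*X((3 + 2)*(4 - 1), -2) = (-3 + 6*(-1))*(2*(-2)*(6 + (3 + 2)*(4 - 1))) = (-3 - 6)*(2*(-2)*(6 + 5*3)) = -18*(-2)*(6 + 15) = -18*(-2)*21 = -9*(-84) = 756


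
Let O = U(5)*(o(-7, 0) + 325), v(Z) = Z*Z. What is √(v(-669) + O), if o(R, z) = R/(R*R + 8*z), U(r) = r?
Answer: √22010079/7 ≈ 670.21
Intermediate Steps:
v(Z) = Z²
o(R, z) = R/(R² + 8*z)
O = 11370/7 (O = 5*(-7/((-7)² + 8*0) + 325) = 5*(-7/(49 + 0) + 325) = 5*(-7/49 + 325) = 5*(-7*1/49 + 325) = 5*(-⅐ + 325) = 5*(2274/7) = 11370/7 ≈ 1624.3)
√(v(-669) + O) = √((-669)² + 11370/7) = √(447561 + 11370/7) = √(3144297/7) = √22010079/7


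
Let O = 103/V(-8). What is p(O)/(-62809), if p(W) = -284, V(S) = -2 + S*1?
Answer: 284/62809 ≈ 0.0045216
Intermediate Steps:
V(S) = -2 + S
O = -103/10 (O = 103/(-2 - 8) = 103/(-10) = 103*(-1/10) = -103/10 ≈ -10.300)
p(O)/(-62809) = -284/(-62809) = -284*(-1/62809) = 284/62809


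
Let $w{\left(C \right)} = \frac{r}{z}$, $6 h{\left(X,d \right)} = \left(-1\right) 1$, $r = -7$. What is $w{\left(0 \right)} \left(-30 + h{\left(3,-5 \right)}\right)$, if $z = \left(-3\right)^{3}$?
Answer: $- \frac{1267}{162} \approx -7.821$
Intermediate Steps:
$z = -27$
$h{\left(X,d \right)} = - \frac{1}{6}$ ($h{\left(X,d \right)} = \frac{\left(-1\right) 1}{6} = \frac{1}{6} \left(-1\right) = - \frac{1}{6}$)
$w{\left(C \right)} = \frac{7}{27}$ ($w{\left(C \right)} = - \frac{7}{-27} = \left(-7\right) \left(- \frac{1}{27}\right) = \frac{7}{27}$)
$w{\left(0 \right)} \left(-30 + h{\left(3,-5 \right)}\right) = \frac{7 \left(-30 - \frac{1}{6}\right)}{27} = \frac{7}{27} \left(- \frac{181}{6}\right) = - \frac{1267}{162}$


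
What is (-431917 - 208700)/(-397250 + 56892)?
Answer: 640617/340358 ≈ 1.8822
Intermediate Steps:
(-431917 - 208700)/(-397250 + 56892) = -640617/(-340358) = -640617*(-1/340358) = 640617/340358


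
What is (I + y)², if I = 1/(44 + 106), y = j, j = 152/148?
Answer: 32913169/30802500 ≈ 1.0685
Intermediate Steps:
j = 38/37 (j = 152*(1/148) = 38/37 ≈ 1.0270)
y = 38/37 ≈ 1.0270
I = 1/150 ≈ 0.0066667
(I + y)² = (1/150 + 38/37)² = (5737/5550)² = 32913169/30802500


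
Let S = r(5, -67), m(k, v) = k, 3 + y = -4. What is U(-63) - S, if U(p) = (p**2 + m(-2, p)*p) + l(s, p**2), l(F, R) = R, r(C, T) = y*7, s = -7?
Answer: 8113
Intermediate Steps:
y = -7 (y = -3 - 4 = -7)
r(C, T) = -49 (r(C, T) = -7*7 = -49)
U(p) = -2*p + 2*p**2 (U(p) = (p**2 - 2*p) + p**2 = -2*p + 2*p**2)
S = -49
U(-63) - S = 2*(-63)*(-1 - 63) - 1*(-49) = 2*(-63)*(-64) + 49 = 8064 + 49 = 8113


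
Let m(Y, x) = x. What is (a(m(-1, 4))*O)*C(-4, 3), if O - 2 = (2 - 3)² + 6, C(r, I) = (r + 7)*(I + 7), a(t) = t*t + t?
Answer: 5400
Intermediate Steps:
a(t) = t + t² (a(t) = t² + t = t + t²)
C(r, I) = (7 + I)*(7 + r) (C(r, I) = (7 + r)*(7 + I) = (7 + I)*(7 + r))
O = 9 (O = 2 + ((2 - 3)² + 6) = 2 + ((-1)² + 6) = 2 + (1 + 6) = 2 + 7 = 9)
(a(m(-1, 4))*O)*C(-4, 3) = ((4*(1 + 4))*9)*(49 + 7*3 + 7*(-4) + 3*(-4)) = ((4*5)*9)*(49 + 21 - 28 - 12) = (20*9)*30 = 180*30 = 5400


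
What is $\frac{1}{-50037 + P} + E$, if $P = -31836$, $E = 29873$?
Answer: $\frac{2445792128}{81873} \approx 29873.0$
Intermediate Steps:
$\frac{1}{-50037 + P} + E = \frac{1}{-50037 - 31836} + 29873 = \frac{1}{-81873} + 29873 = - \frac{1}{81873} + 29873 = \frac{2445792128}{81873}$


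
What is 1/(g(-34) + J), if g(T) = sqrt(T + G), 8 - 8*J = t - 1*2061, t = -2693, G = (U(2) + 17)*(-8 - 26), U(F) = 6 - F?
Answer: 9524/5681129 - 32*I*sqrt(187)/5681129 ≈ 0.0016764 - 7.7026e-5*I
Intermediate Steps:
G = -714 (G = ((6 - 1*2) + 17)*(-8 - 26) = ((6 - 2) + 17)*(-34) = (4 + 17)*(-34) = 21*(-34) = -714)
J = 2381/4 (J = 1 - (-2693 - 1*2061)/8 = 1 - (-2693 - 2061)/8 = 1 - 1/8*(-4754) = 1 + 2377/4 = 2381/4 ≈ 595.25)
g(T) = sqrt(-714 + T) (g(T) = sqrt(T - 714) = sqrt(-714 + T))
1/(g(-34) + J) = 1/(sqrt(-714 - 34) + 2381/4) = 1/(sqrt(-748) + 2381/4) = 1/(2*I*sqrt(187) + 2381/4) = 1/(2381/4 + 2*I*sqrt(187))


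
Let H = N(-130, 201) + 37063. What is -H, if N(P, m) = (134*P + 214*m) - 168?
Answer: -62489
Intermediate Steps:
N(P, m) = -168 + 134*P + 214*m
H = 62489 (H = (-168 + 134*(-130) + 214*201) + 37063 = (-168 - 17420 + 43014) + 37063 = 25426 + 37063 = 62489)
-H = -1*62489 = -62489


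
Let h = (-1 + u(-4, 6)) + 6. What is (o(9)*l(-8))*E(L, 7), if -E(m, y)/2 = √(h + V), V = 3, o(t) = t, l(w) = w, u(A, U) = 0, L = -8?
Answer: 288*√2 ≈ 407.29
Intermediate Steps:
h = 5 (h = (-1 + 0) + 6 = -1 + 6 = 5)
E(m, y) = -4*√2 (E(m, y) = -2*√(5 + 3) = -4*√2)
(o(9)*l(-8))*E(L, 7) = (9*(-8))*(-4*√2) = -(-288)*√2 = 288*√2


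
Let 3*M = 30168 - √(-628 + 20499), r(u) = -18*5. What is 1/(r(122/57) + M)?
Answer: 89694/893870533 + 3*√19871/893870533 ≈ 0.00010082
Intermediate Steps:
r(u) = -90
M = 10056 - √19871/3 (M = (30168 - √(-628 + 20499))/3 = (30168 - √19871)/3 = 10056 - √19871/3 ≈ 10009.)
1/(r(122/57) + M) = 1/(-90 + (10056 - √19871/3)) = 1/(9966 - √19871/3)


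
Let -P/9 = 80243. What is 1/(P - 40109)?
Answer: -1/762296 ≈ -1.3118e-6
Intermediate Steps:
P = -722187 (P = -9*80243 = -722187)
1/(P - 40109) = 1/(-722187 - 40109) = 1/(-762296) = -1/762296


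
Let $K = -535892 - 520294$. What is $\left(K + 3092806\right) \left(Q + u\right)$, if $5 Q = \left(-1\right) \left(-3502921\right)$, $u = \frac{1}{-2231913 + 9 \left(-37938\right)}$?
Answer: $\frac{734344828574622760}{514671} \approx 1.4268 \cdot 10^{12}$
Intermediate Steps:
$u = - \frac{1}{2573355}$ ($u = \frac{1}{-2231913 - 341442} = \frac{1}{-2573355} = - \frac{1}{2573355} \approx -3.886 \cdot 10^{-7}$)
$K = -1056186$
$Q = \frac{3502921}{5}$ ($Q = \frac{\left(-1\right) \left(-3502921\right)}{5} = \frac{1}{5} \cdot 3502921 = \frac{3502921}{5} \approx 7.0058 \cdot 10^{5}$)
$\left(K + 3092806\right) \left(Q + u\right) = \left(-1056186 + 3092806\right) \left(\frac{3502921}{5} - \frac{1}{2573355}\right) = 2036620 \cdot \frac{360570370798}{514671} = \frac{734344828574622760}{514671}$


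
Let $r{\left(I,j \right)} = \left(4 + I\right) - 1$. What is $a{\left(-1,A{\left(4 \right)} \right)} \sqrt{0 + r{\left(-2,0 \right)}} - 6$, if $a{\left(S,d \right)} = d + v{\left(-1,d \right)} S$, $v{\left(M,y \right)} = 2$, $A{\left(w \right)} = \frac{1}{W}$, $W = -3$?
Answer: $- \frac{25}{3} \approx -8.3333$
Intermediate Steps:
$r{\left(I,j \right)} = 3 + I$
$A{\left(w \right)} = - \frac{1}{3}$ ($A{\left(w \right)} = \frac{1}{-3} = - \frac{1}{3}$)
$a{\left(S,d \right)} = d + 2 S$
$a{\left(-1,A{\left(4 \right)} \right)} \sqrt{0 + r{\left(-2,0 \right)}} - 6 = \left(- \frac{1}{3} + 2 \left(-1\right)\right) \sqrt{0 + \left(3 - 2\right)} - 6 = \left(- \frac{1}{3} - 2\right) \sqrt{0 + 1} - 6 = - \frac{7 \sqrt{1}}{3} - 6 = \left(- \frac{7}{3}\right) 1 - 6 = - \frac{7}{3} - 6 = - \frac{25}{3}$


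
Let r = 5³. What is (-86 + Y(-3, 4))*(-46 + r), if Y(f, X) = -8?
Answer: -7426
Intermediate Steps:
r = 125
(-86 + Y(-3, 4))*(-46 + r) = (-86 - 8)*(-46 + 125) = -94*79 = -7426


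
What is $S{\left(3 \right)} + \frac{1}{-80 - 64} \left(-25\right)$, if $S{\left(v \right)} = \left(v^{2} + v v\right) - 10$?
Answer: $\frac{1177}{144} \approx 8.1736$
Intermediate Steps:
$S{\left(v \right)} = -10 + 2 v^{2}$ ($S{\left(v \right)} = \left(v^{2} + v^{2}\right) - 10 = 2 v^{2} - 10 = -10 + 2 v^{2}$)
$S{\left(3 \right)} + \frac{1}{-80 - 64} \left(-25\right) = \left(-10 + 2 \cdot 3^{2}\right) + \frac{1}{-80 - 64} \left(-25\right) = \left(-10 + 2 \cdot 9\right) + \frac{1}{-144} \left(-25\right) = \left(-10 + 18\right) - - \frac{25}{144} = 8 + \frac{25}{144} = \frac{1177}{144}$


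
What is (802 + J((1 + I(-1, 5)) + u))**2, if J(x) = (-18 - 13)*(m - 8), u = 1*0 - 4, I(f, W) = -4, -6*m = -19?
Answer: 32615521/36 ≈ 9.0599e+5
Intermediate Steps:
m = 19/6 (m = -1/6*(-19) = 19/6 ≈ 3.1667)
u = -4 (u = 0 - 4 = -4)
J(x) = 899/6 (J(x) = (-18 - 13)*(19/6 - 8) = -31*(-29/6) = 899/6)
(802 + J((1 + I(-1, 5)) + u))**2 = (802 + 899/6)**2 = (5711/6)**2 = 32615521/36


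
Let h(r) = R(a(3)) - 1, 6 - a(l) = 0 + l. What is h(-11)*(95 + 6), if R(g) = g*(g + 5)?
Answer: 2323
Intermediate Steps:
a(l) = 6 - l (a(l) = 6 - (0 + l) = 6 - l)
R(g) = g*(5 + g)
h(r) = 23 (h(r) = (6 - 1*3)*(5 + (6 - 1*3)) - 1 = (6 - 3)*(5 + (6 - 3)) - 1 = 3*(5 + 3) - 1 = 3*8 - 1 = 24 - 1 = 23)
h(-11)*(95 + 6) = 23*(95 + 6) = 23*101 = 2323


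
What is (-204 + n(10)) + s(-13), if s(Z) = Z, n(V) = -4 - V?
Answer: -231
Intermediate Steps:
(-204 + n(10)) + s(-13) = (-204 + (-4 - 1*10)) - 13 = (-204 + (-4 - 10)) - 13 = (-204 - 14) - 13 = -218 - 13 = -231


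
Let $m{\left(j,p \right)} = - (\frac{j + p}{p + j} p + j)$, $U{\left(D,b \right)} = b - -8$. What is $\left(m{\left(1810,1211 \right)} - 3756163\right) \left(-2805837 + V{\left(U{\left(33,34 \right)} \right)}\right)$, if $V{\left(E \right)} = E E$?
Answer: $10541026356432$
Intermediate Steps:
$U{\left(D,b \right)} = 8 + b$ ($U{\left(D,b \right)} = b + 8 = 8 + b$)
$V{\left(E \right)} = E^{2}$
$m{\left(j,p \right)} = - j - p$ ($m{\left(j,p \right)} = - (\frac{j + p}{j + p} p + j) = - (1 p + j) = - (p + j) = - (j + p) = - j - p$)
$\left(m{\left(1810,1211 \right)} - 3756163\right) \left(-2805837 + V{\left(U{\left(33,34 \right)} \right)}\right) = \left(\left(\left(-1\right) 1810 - 1211\right) - 3756163\right) \left(-2805837 + \left(8 + 34\right)^{2}\right) = \left(\left(-1810 - 1211\right) - 3756163\right) \left(-2805837 + 42^{2}\right) = \left(-3021 - 3756163\right) \left(-2805837 + 1764\right) = \left(-3759184\right) \left(-2804073\right) = 10541026356432$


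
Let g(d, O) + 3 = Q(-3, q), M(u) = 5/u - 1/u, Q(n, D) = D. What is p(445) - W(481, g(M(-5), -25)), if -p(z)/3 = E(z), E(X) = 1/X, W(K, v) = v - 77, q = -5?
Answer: 37822/445 ≈ 84.993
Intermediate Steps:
M(u) = 4/u
g(d, O) = -8 (g(d, O) = -3 - 5 = -8)
W(K, v) = -77 + v
p(z) = -3/z
p(445) - W(481, g(M(-5), -25)) = -3/445 - (-77 - 8) = -3*1/445 - 1*(-85) = -3/445 + 85 = 37822/445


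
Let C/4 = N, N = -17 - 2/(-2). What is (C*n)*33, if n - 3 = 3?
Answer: -12672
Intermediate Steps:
n = 6 (n = 3 + 3 = 6)
N = -16 (N = -17 - 2*(-1)/2 = -17 - 1*(-1) = -17 + 1 = -16)
C = -64 (C = 4*(-16) = -64)
(C*n)*33 = -64*6*33 = -384*33 = -12672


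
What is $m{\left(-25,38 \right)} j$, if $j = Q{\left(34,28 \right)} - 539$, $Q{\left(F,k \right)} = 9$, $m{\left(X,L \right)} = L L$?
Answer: $-765320$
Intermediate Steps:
$m{\left(X,L \right)} = L^{2}$
$j = -530$ ($j = 9 - 539 = -530$)
$m{\left(-25,38 \right)} j = 38^{2} \left(-530\right) = 1444 \left(-530\right) = -765320$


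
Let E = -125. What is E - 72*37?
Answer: -2789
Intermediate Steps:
E - 72*37 = -125 - 72*37 = -125 - 2664 = -2789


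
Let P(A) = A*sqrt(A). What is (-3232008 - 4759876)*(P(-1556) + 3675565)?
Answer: -29374689114460 + 24870743008*I*sqrt(389) ≈ -2.9375e+13 + 4.9053e+11*I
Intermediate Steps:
P(A) = A**(3/2)
(-3232008 - 4759876)*(P(-1556) + 3675565) = (-3232008 - 4759876)*((-1556)**(3/2) + 3675565) = -7991884*(-3112*I*sqrt(389) + 3675565) = -7991884*(3675565 - 3112*I*sqrt(389)) = -29374689114460 + 24870743008*I*sqrt(389)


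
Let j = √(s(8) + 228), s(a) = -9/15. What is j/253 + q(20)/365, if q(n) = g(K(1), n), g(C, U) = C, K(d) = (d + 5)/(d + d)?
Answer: 3/365 + √5685/1265 ≈ 0.067823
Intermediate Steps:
s(a) = -⅗ (s(a) = -9*1/15 = -⅗)
K(d) = (5 + d)/(2*d) (K(d) = (5 + d)/((2*d)) = (5 + d)*(1/(2*d)) = (5 + d)/(2*d))
q(n) = 3 (q(n) = (½)*(5 + 1)/1 = (½)*1*6 = 3)
j = √5685/5 (j = √(-⅗ + 228) = √(1137/5) = √5685/5 ≈ 15.080)
j/253 + q(20)/365 = (√5685/5)/253 + 3/365 = (√5685/5)*(1/253) + 3*(1/365) = √5685/1265 + 3/365 = 3/365 + √5685/1265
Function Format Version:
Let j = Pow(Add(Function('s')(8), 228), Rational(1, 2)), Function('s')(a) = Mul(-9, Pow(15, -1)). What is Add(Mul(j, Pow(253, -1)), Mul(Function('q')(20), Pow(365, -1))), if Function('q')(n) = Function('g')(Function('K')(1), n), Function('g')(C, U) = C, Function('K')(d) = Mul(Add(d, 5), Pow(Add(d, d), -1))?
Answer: Add(Rational(3, 365), Mul(Rational(1, 1265), Pow(5685, Rational(1, 2)))) ≈ 0.067823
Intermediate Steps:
Function('s')(a) = Rational(-3, 5) (Function('s')(a) = Mul(-9, Rational(1, 15)) = Rational(-3, 5))
Function('K')(d) = Mul(Rational(1, 2), Pow(d, -1), Add(5, d)) (Function('K')(d) = Mul(Add(5, d), Pow(Mul(2, d), -1)) = Mul(Add(5, d), Mul(Rational(1, 2), Pow(d, -1))) = Mul(Rational(1, 2), Pow(d, -1), Add(5, d)))
Function('q')(n) = 3 (Function('q')(n) = Mul(Rational(1, 2), Pow(1, -1), Add(5, 1)) = Mul(Rational(1, 2), 1, 6) = 3)
j = Mul(Rational(1, 5), Pow(5685, Rational(1, 2))) (j = Pow(Add(Rational(-3, 5), 228), Rational(1, 2)) = Pow(Rational(1137, 5), Rational(1, 2)) = Mul(Rational(1, 5), Pow(5685, Rational(1, 2))) ≈ 15.080)
Add(Mul(j, Pow(253, -1)), Mul(Function('q')(20), Pow(365, -1))) = Add(Mul(Mul(Rational(1, 5), Pow(5685, Rational(1, 2))), Pow(253, -1)), Mul(3, Pow(365, -1))) = Add(Mul(Mul(Rational(1, 5), Pow(5685, Rational(1, 2))), Rational(1, 253)), Mul(3, Rational(1, 365))) = Add(Mul(Rational(1, 1265), Pow(5685, Rational(1, 2))), Rational(3, 365)) = Add(Rational(3, 365), Mul(Rational(1, 1265), Pow(5685, Rational(1, 2))))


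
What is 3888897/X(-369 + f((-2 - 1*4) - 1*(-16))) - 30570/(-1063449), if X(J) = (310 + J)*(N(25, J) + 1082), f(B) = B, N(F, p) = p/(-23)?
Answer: -1173851705549/16240638645 ≈ -72.279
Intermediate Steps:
N(F, p) = -p/23 (N(F, p) = p*(-1/23) = -p/23)
X(J) = (310 + J)*(1082 - J/23) (X(J) = (310 + J)*(-J/23 + 1082) = (310 + J)*(1082 - J/23))
3888897/X(-369 + f((-2 - 1*4) - 1*(-16))) - 30570/(-1063449) = 3888897/(335420 - (-369 + ((-2 - 1*4) - 1*(-16)))²/23 + 24576*(-369 + ((-2 - 1*4) - 1*(-16)))/23) - 30570/(-1063449) = 3888897/(335420 - (-369 + ((-2 - 4) + 16))²/23 + 24576*(-369 + ((-2 - 4) + 16))/23) - 30570*(-1/1063449) = 3888897/(335420 - (-369 + (-6 + 16))²/23 + 24576*(-369 + (-6 + 16))/23) + 10190/354483 = 3888897/(335420 - (-369 + 10)²/23 + 24576*(-369 + 10)/23) + 10190/354483 = 3888897/(335420 - 1/23*(-359)² + (24576/23)*(-359)) + 10190/354483 = 3888897/(335420 - 1/23*128881 - 8822784/23) + 10190/354483 = 3888897/(335420 - 128881/23 - 8822784/23) + 10190/354483 = 3888897/(-1237005/23) + 10190/354483 = 3888897*(-23/1237005) + 10190/354483 = -29814877/412335 + 10190/354483 = -1173851705549/16240638645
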